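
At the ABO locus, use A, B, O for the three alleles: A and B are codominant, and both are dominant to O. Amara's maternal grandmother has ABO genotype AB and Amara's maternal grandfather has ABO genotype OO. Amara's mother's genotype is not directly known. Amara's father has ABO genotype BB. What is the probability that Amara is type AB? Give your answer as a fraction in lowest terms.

1/4

Amara's mother's ABO genotype from AB × OO: 1/2 AO, 1/2 BO.
Crossing each possibility with the father BB and summing P(type AB): 1/2·1/2 + 1/2·0 = 1/4.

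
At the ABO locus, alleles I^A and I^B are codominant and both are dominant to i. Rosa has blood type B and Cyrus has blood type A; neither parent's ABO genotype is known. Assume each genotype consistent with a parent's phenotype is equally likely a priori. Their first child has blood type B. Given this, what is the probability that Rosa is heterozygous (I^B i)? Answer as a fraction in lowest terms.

Possible genotypes: Rosa ∈ {I^B I^B, I^B i}; Cyrus ∈ {I^A I^A, I^A i}.
Weight each parental genotype pair by prior × P(type-B child):
  I^B I^B × I^A i: posterior weight 2/3.
  I^B i × I^A i: posterior weight 1/3.
Sum the posterior weight over pairs where Rosa is I^B i: 1/3.

1/3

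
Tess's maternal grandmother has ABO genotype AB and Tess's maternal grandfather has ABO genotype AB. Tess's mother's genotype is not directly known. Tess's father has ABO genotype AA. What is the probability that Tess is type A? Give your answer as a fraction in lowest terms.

Tess's mother's ABO genotype from AB × AB: 1/4 AA, 1/2 AB, 1/4 BB.
Crossing each possibility with the father AA and summing P(type A): 1/4·1 + 1/2·1/2 + 1/4·0 = 1/2.

1/2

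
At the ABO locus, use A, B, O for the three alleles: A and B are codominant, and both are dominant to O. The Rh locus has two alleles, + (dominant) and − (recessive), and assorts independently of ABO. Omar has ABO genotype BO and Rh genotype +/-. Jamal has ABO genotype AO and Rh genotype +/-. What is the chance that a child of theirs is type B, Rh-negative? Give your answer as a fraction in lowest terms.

1/16

ABO cross BO × AO → offspring phenotypes: 1/4 O, 1/4 A, 1/4 B, 1/4 AB.
Rh cross +/- × +/- → 3/4 Rh+, 1/4 Rh-.
Independent loci: P(type B, Rh-negative) = 1/4 × 1/4 = 1/16.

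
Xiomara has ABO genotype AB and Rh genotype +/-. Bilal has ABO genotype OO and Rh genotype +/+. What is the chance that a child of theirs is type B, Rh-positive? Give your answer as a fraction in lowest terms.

1/2

ABO cross AB × OO → offspring phenotypes: 1/2 A, 1/2 B.
Rh cross +/- × +/+ → 1 Rh+.
Independent loci: P(type B, Rh-positive) = 1/2 × 1 = 1/2.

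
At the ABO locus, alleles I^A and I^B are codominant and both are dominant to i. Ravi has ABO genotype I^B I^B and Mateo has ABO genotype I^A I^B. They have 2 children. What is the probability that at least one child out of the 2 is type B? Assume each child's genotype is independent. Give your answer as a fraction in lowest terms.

3/4

ABO cross I^B I^B × I^A I^B → 1/2 B, 1/2 AB.
So P(type B) = 1/2 per child.
P(none) = (1/2)^2 = 1/4; P(at least one) = 1 − 1/4 = 3/4.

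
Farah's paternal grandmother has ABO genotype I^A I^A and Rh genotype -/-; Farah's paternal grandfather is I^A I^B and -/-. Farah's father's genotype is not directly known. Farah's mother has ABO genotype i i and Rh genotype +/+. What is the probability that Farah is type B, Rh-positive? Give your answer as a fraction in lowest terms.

Farah's father's ABO genotype from I^A I^A × I^A I^B: 1/2 I^A I^A, 1/2 I^A I^B.
Crossing each possibility with the mother i i and summing P(type B): 1/2·0 + 1/2·1/2 = 1/4.
Similarly for Rh via the father's Rh distribution: P(Rh+) = 1.
Independent loci: 1/4 × 1 = 1/4.

1/4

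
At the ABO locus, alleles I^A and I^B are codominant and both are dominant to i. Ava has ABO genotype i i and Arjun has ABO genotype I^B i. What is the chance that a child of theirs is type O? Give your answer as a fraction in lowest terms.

ABO cross i i × I^B i → offspring phenotypes: 1/2 O, 1/2 B.
So P(type O) = 1/2.

1/2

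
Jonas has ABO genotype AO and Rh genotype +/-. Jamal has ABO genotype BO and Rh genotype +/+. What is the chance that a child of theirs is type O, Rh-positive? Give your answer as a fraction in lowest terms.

1/4

ABO cross AO × BO → offspring phenotypes: 1/4 O, 1/4 A, 1/4 B, 1/4 AB.
Rh cross +/- × +/+ → 1 Rh+.
Independent loci: P(type O, Rh-positive) = 1/4 × 1 = 1/4.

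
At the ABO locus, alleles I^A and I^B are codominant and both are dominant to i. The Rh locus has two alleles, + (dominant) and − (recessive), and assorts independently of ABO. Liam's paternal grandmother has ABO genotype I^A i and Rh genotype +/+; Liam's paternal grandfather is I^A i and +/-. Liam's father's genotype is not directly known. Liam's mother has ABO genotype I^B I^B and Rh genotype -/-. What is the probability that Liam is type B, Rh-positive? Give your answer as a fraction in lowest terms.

3/8

Liam's father's ABO genotype from I^A i × I^A i: 1/4 I^A I^A, 1/2 I^A i, 1/4 i i.
Crossing each possibility with the mother I^B I^B and summing P(type B): 1/4·0 + 1/2·1/2 + 1/4·1 = 1/2.
Similarly for Rh via the father's Rh distribution: P(Rh+) = 3/4.
Independent loci: 1/2 × 3/4 = 3/8.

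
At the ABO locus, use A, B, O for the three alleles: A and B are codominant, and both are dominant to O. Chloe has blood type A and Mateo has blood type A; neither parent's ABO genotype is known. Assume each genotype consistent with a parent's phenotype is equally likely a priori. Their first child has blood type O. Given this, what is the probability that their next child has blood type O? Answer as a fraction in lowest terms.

Possible genotypes: Chloe ∈ {AA, AO}; Mateo ∈ {AA, AO}.
Weight each parental genotype pair by prior × P(type-O child):
  AO × AO: posterior weight 1; P(next child type O) = 1/4.
Weighted sum = 1/4.

1/4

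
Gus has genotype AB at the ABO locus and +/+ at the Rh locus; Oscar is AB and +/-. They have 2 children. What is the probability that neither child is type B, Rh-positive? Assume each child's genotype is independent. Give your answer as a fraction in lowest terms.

9/16

ABO cross AB × AB → 1/4 A, 1/4 B, 1/2 AB.
Rh cross +/+ × +/- → 1 Rh+; so P(type B, Rh-positive) = 1/4 × 1 = 1/4 per child.
P(not type B, Rh-positive) = 3/4 for one child; (3/4)^2 = 9/16.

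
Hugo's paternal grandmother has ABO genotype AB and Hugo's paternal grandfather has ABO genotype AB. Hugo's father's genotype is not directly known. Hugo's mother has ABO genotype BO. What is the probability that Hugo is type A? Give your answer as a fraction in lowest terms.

Hugo's father's ABO genotype from AB × AB: 1/4 AA, 1/2 AB, 1/4 BB.
Crossing each possibility with the mother BO and summing P(type A): 1/4·1/2 + 1/2·1/4 + 1/4·0 = 1/4.

1/4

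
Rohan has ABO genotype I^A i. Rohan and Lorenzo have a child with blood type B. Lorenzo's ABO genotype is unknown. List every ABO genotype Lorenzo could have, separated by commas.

I^A I^B, I^B I^B, I^B i

For each candidate genotype of Lorenzo, check whether crossing it with I^A i can produce every observed child phenotype.
  I^A I^A → possible child types {A} ✗
  I^A I^B → possible child types {A, B, AB} ✓
  I^A i → possible child types {O, A} ✗
  I^B I^B → possible child types {B, AB} ✓
  I^B i → possible child types {O, A, B, AB} ✓
  i i → possible child types {O, A} ✗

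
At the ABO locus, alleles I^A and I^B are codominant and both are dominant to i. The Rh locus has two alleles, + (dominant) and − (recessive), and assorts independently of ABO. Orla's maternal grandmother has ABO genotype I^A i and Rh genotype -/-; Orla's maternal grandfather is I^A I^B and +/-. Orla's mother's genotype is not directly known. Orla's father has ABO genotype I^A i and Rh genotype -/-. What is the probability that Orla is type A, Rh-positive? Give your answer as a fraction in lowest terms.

5/32

Orla's mother's ABO genotype from I^A i × I^A I^B: 1/4 I^A I^A, 1/4 I^A I^B, 1/4 I^A i, 1/4 I^B i.
Crossing each possibility with the father I^A i and summing P(type A): 1/4·1 + 1/4·1/2 + 1/4·3/4 + 1/4·1/4 = 5/8.
Similarly for Rh via the mother's Rh distribution: P(Rh+) = 1/4.
Independent loci: 5/8 × 1/4 = 5/32.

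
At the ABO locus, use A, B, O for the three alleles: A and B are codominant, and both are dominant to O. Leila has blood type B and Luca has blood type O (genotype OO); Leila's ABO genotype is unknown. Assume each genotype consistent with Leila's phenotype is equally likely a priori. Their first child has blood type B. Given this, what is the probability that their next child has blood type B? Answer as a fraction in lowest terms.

5/6

Possible genotypes: Leila ∈ {BB, BO}; Luca ∈ {OO}.
Weight each parental genotype pair by prior × P(type-B child):
  BB × OO: posterior weight 2/3; P(next child type B) = 1.
  BO × OO: posterior weight 1/3; P(next child type B) = 1/2.
Weighted sum = 5/6.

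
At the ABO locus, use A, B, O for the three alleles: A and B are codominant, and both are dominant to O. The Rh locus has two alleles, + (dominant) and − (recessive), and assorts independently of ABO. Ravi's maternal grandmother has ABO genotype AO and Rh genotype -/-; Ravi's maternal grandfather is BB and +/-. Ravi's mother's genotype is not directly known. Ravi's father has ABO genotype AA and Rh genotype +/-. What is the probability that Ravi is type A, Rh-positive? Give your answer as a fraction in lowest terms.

5/16

Ravi's mother's ABO genotype from AO × BB: 1/2 AB, 1/2 BO.
Crossing each possibility with the father AA and summing P(type A): 1/2·1/2 + 1/2·1/2 = 1/2.
Similarly for Rh via the mother's Rh distribution: P(Rh+) = 5/8.
Independent loci: 1/2 × 5/8 = 5/16.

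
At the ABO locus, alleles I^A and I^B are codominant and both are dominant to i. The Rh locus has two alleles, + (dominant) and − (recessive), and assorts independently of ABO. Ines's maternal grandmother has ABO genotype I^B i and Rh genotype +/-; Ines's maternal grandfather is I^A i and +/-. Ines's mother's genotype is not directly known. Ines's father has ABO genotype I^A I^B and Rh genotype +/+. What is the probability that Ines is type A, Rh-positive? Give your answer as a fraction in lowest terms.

Ines's mother's ABO genotype from I^B i × I^A i: 1/4 I^A I^B, 1/4 I^A i, 1/4 I^B i, 1/4 i i.
Crossing each possibility with the father I^A I^B and summing P(type A): 1/4·1/4 + 1/4·1/2 + 1/4·1/4 + 1/4·1/2 = 3/8.
Similarly for Rh via the mother's Rh distribution: P(Rh+) = 1.
Independent loci: 3/8 × 1 = 3/8.

3/8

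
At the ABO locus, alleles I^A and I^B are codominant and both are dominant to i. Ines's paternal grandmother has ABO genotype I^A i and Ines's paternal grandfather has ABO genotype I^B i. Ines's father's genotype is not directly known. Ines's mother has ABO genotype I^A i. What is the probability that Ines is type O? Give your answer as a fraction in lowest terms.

Ines's father's ABO genotype from I^A i × I^B i: 1/4 I^A I^B, 1/4 I^A i, 1/4 I^B i, 1/4 i i.
Crossing each possibility with the mother I^A i and summing P(type O): 1/4·0 + 1/4·1/4 + 1/4·1/4 + 1/4·1/2 = 1/4.

1/4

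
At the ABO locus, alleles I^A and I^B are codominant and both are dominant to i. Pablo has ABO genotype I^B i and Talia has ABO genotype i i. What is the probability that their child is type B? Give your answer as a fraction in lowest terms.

ABO cross I^B i × i i → offspring phenotypes: 1/2 O, 1/2 B.
So P(type B) = 1/2.

1/2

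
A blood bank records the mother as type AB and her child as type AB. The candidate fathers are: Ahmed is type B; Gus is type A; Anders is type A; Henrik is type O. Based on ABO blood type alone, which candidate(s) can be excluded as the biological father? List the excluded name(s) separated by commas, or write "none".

A candidate is excluded only if no genotype consistent with his phenotype could produce a type AB child with a type AB mother.
Henrik (type O): no genotype consistent with that phenotype can produce a type-AB child with a type-AB mother.

Henrik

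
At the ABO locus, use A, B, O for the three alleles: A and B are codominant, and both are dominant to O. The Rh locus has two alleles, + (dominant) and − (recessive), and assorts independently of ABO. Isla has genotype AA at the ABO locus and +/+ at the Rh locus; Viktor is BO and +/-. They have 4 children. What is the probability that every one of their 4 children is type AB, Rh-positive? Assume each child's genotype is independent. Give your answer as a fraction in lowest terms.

ABO cross AA × BO → 1/2 A, 1/2 AB.
Rh cross +/+ × +/- → 1 Rh+; so P(type AB, Rh-positive) = 1/2 × 1 = 1/2 per child.
All 4 independent: (1/2)^4 = 1/16.

1/16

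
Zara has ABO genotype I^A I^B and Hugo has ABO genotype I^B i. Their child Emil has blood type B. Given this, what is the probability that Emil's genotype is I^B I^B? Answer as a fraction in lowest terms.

Cross I^A I^B × I^B i → 1/4 I^A I^B, 1/4 I^A i, 1/4 I^B I^B, 1/4 I^B i.
Type-B genotypes among offspring: I^B I^B (1/4), I^B i (1/4); total 1/2.
P(I^B I^B | type B) = (1/4) / (1/2) = 1/2.

1/2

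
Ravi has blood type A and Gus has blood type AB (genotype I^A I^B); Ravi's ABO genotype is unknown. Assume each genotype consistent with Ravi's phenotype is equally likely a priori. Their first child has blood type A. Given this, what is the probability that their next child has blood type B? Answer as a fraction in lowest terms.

1/8

Possible genotypes: Ravi ∈ {I^A I^A, I^A i}; Gus ∈ {I^A I^B}.
Weight each parental genotype pair by prior × P(type-A child):
  I^A I^A × I^A I^B: posterior weight 1/2; P(next child type B) = 0.
  I^A i × I^A I^B: posterior weight 1/2; P(next child type B) = 1/4.
Weighted sum = 1/8.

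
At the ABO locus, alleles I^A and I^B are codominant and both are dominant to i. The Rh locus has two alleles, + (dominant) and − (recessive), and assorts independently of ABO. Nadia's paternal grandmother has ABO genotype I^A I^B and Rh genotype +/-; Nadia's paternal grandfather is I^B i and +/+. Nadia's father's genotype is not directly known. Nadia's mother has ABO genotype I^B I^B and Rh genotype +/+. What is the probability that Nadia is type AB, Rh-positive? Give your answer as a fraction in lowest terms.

1/4

Nadia's father's ABO genotype from I^A I^B × I^B i: 1/4 I^A I^B, 1/4 I^A i, 1/4 I^B I^B, 1/4 I^B i.
Crossing each possibility with the mother I^B I^B and summing P(type AB): 1/4·1/2 + 1/4·1/2 + 1/4·0 + 1/4·0 = 1/4.
Similarly for Rh via the father's Rh distribution: P(Rh+) = 1.
Independent loci: 1/4 × 1 = 1/4.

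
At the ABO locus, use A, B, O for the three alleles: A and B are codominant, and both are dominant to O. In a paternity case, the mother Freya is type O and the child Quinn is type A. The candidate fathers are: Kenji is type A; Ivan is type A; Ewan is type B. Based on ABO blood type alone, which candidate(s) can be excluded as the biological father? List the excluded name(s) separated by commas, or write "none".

Ewan

A candidate is excluded only if no genotype consistent with his phenotype could produce a type A child with a type O mother.
Ewan (type B): no genotype consistent with that phenotype can produce a type-A child with a type-O mother.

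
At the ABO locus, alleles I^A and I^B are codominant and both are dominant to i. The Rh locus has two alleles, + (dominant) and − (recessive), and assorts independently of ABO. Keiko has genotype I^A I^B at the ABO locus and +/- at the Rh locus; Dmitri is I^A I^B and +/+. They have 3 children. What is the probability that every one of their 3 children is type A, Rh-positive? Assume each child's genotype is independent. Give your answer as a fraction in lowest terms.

ABO cross I^A I^B × I^A I^B → 1/4 A, 1/4 B, 1/2 AB.
Rh cross +/- × +/+ → 1 Rh+; so P(type A, Rh-positive) = 1/4 × 1 = 1/4 per child.
All 3 independent: (1/4)^3 = 1/64.

1/64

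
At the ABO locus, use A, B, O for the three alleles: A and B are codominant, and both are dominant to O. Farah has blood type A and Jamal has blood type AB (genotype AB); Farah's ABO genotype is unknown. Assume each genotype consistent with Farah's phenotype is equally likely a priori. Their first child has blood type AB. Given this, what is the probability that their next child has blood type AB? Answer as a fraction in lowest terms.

Possible genotypes: Farah ∈ {AA, AO}; Jamal ∈ {AB}.
Weight each parental genotype pair by prior × P(type-AB child):
  AA × AB: posterior weight 2/3; P(next child type AB) = 1/2.
  AO × AB: posterior weight 1/3; P(next child type AB) = 1/4.
Weighted sum = 5/12.

5/12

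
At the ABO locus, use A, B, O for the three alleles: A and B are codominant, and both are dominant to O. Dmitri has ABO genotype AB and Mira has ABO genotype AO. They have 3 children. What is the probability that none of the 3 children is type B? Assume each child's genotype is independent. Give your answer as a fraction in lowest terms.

ABO cross AB × AO → 1/2 A, 1/4 B, 1/4 AB.
So P(type B) = 1/4 per child.
P(not type B) = 3/4 for one child; (3/4)^3 = 27/64.

27/64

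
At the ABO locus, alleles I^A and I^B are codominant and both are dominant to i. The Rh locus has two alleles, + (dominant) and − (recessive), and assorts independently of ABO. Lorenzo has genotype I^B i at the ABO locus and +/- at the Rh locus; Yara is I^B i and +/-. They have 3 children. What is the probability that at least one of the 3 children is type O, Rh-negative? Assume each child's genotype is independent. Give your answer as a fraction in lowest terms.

721/4096

ABO cross I^B i × I^B i → 1/4 O, 3/4 B.
Rh cross +/- × +/- → 3/4 Rh+, 1/4 Rh-; so P(type O, Rh-negative) = 1/4 × 1/4 = 1/16 per child.
P(none) = (15/16)^3 = 3375/4096; P(at least one) = 1 − 3375/4096 = 721/4096.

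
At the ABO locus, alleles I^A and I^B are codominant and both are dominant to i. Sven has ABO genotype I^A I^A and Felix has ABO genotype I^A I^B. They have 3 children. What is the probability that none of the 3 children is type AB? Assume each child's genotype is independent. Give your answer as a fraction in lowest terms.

1/8

ABO cross I^A I^A × I^A I^B → 1/2 A, 1/2 AB.
So P(type AB) = 1/2 per child.
P(not type AB) = 1/2 for one child; (1/2)^3 = 1/8.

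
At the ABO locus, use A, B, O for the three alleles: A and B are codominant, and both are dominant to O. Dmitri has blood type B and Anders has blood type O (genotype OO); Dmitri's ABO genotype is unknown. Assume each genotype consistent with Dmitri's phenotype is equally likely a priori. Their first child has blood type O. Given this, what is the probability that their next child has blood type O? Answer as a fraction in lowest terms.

Possible genotypes: Dmitri ∈ {BB, BO}; Anders ∈ {OO}.
Weight each parental genotype pair by prior × P(type-O child):
  BO × OO: posterior weight 1; P(next child type O) = 1/2.
Weighted sum = 1/2.

1/2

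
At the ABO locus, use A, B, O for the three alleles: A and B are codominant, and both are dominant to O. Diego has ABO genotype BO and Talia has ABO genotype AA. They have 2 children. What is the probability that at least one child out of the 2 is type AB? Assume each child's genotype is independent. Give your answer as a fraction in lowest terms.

ABO cross BO × AA → 1/2 A, 1/2 AB.
So P(type AB) = 1/2 per child.
P(none) = (1/2)^2 = 1/4; P(at least one) = 1 − 1/4 = 3/4.

3/4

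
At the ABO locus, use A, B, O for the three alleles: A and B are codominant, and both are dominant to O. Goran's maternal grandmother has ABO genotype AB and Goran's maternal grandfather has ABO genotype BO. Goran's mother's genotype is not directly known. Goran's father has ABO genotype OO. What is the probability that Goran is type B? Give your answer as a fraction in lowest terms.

1/2

Goran's mother's ABO genotype from AB × BO: 1/4 AB, 1/4 AO, 1/4 BB, 1/4 BO.
Crossing each possibility with the father OO and summing P(type B): 1/4·1/2 + 1/4·0 + 1/4·1 + 1/4·1/2 = 1/2.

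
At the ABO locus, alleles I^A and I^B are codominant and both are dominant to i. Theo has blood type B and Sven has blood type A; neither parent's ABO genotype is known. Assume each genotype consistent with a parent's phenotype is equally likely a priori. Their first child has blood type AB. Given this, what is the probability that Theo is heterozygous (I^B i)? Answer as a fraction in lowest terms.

Possible genotypes: Theo ∈ {I^B I^B, I^B i}; Sven ∈ {I^A I^A, I^A i}.
Weight each parental genotype pair by prior × P(type-AB child):
  I^B I^B × I^A I^A: posterior weight 4/9.
  I^B I^B × I^A i: posterior weight 2/9.
  I^B i × I^A I^A: posterior weight 2/9.
  I^B i × I^A i: posterior weight 1/9.
Sum the posterior weight over pairs where Theo is I^B i: 1/3.

1/3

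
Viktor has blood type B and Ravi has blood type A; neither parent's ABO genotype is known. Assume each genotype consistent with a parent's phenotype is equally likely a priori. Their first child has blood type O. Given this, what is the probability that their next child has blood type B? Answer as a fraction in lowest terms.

1/4

Possible genotypes: Viktor ∈ {BB, BO}; Ravi ∈ {AA, AO}.
Weight each parental genotype pair by prior × P(type-O child):
  BO × AO: posterior weight 1; P(next child type B) = 1/4.
Weighted sum = 1/4.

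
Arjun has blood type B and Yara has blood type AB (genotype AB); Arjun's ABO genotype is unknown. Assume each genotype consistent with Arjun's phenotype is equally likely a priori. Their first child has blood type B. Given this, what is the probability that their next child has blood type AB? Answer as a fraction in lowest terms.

Possible genotypes: Arjun ∈ {BB, BO}; Yara ∈ {AB}.
Weight each parental genotype pair by prior × P(type-B child):
  BB × AB: posterior weight 1/2; P(next child type AB) = 1/2.
  BO × AB: posterior weight 1/2; P(next child type AB) = 1/4.
Weighted sum = 3/8.

3/8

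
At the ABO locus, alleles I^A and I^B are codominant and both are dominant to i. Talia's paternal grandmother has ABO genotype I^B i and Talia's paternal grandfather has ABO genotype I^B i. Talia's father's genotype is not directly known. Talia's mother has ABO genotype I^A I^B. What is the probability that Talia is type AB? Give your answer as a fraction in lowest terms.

Talia's father's ABO genotype from I^B i × I^B i: 1/4 I^B I^B, 1/2 I^B i, 1/4 i i.
Crossing each possibility with the mother I^A I^B and summing P(type AB): 1/4·1/2 + 1/2·1/4 + 1/4·0 = 1/4.

1/4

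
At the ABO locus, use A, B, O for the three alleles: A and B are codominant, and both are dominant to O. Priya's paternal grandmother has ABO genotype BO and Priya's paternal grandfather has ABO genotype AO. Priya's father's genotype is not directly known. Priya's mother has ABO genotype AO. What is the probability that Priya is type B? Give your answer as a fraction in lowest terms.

1/8

Priya's father's ABO genotype from BO × AO: 1/4 AB, 1/4 AO, 1/4 BO, 1/4 OO.
Crossing each possibility with the mother AO and summing P(type B): 1/4·1/4 + 1/4·0 + 1/4·1/4 + 1/4·0 = 1/8.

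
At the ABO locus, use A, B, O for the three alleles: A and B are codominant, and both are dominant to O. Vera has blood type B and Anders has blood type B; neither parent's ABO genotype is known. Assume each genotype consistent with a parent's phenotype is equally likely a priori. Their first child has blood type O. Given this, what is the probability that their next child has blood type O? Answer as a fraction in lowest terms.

Possible genotypes: Vera ∈ {BB, BO}; Anders ∈ {BB, BO}.
Weight each parental genotype pair by prior × P(type-O child):
  BO × BO: posterior weight 1; P(next child type O) = 1/4.
Weighted sum = 1/4.

1/4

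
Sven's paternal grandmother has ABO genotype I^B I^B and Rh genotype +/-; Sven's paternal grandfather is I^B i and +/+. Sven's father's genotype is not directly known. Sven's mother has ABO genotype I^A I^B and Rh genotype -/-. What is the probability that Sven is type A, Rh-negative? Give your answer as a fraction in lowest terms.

Sven's father's ABO genotype from I^B I^B × I^B i: 1/2 I^B I^B, 1/2 I^B i.
Crossing each possibility with the mother I^A I^B and summing P(type A): 1/2·0 + 1/2·1/4 = 1/8.
Similarly for Rh via the father's Rh distribution: P(Rh-) = 1/4.
Independent loci: 1/8 × 1/4 = 1/32.

1/32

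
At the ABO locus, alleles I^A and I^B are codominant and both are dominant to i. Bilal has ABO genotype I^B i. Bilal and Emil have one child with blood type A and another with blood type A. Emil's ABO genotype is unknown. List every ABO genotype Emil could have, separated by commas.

I^A I^A, I^A I^B, I^A i

For each candidate genotype of Emil, check whether crossing it with I^B i can produce every observed child phenotype.
  I^A I^A → possible child types {A, AB} ✓
  I^A I^B → possible child types {A, B, AB} ✓
  I^A i → possible child types {O, A, B, AB} ✓
  I^B I^B → possible child types {B} ✗
  I^B i → possible child types {O, B} ✗
  i i → possible child types {O, B} ✗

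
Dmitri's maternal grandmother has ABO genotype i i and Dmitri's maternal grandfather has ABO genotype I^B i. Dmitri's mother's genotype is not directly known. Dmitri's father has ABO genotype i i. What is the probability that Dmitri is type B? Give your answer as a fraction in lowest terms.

Dmitri's mother's ABO genotype from i i × I^B i: 1/2 I^B i, 1/2 i i.
Crossing each possibility with the father i i and summing P(type B): 1/2·1/2 + 1/2·0 = 1/4.

1/4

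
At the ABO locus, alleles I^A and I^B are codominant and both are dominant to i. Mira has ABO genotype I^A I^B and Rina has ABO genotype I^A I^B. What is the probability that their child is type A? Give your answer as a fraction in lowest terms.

ABO cross I^A I^B × I^A I^B → offspring phenotypes: 1/4 A, 1/4 B, 1/2 AB.
So P(type A) = 1/4.

1/4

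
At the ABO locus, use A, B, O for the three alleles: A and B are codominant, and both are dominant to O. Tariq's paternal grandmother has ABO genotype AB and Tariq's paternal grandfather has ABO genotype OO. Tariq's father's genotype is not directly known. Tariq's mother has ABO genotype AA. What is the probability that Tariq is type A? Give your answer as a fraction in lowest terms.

3/4

Tariq's father's ABO genotype from AB × OO: 1/2 AO, 1/2 BO.
Crossing each possibility with the mother AA and summing P(type A): 1/2·1 + 1/2·1/2 = 3/4.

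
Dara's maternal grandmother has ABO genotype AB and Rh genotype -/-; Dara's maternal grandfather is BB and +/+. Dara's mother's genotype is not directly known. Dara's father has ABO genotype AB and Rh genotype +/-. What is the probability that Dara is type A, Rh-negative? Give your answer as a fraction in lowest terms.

1/32

Dara's mother's ABO genotype from AB × BB: 1/2 AB, 1/2 BB.
Crossing each possibility with the father AB and summing P(type A): 1/2·1/4 + 1/2·0 = 1/8.
Similarly for Rh via the mother's Rh distribution: P(Rh-) = 1/4.
Independent loci: 1/8 × 1/4 = 1/32.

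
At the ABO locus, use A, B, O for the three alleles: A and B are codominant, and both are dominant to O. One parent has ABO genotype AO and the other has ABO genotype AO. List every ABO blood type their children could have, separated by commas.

Gametes from AO × AO give offspring ABO genotypes AA, AO, OO, i.e. phenotypes O, A.

O, A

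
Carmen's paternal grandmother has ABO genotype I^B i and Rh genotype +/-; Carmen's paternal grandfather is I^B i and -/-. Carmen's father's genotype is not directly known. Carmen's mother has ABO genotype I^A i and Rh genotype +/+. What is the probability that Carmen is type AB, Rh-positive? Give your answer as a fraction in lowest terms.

1/4

Carmen's father's ABO genotype from I^B i × I^B i: 1/4 I^B I^B, 1/2 I^B i, 1/4 i i.
Crossing each possibility with the mother I^A i and summing P(type AB): 1/4·1/2 + 1/2·1/4 + 1/4·0 = 1/4.
Similarly for Rh via the father's Rh distribution: P(Rh+) = 1.
Independent loci: 1/4 × 1 = 1/4.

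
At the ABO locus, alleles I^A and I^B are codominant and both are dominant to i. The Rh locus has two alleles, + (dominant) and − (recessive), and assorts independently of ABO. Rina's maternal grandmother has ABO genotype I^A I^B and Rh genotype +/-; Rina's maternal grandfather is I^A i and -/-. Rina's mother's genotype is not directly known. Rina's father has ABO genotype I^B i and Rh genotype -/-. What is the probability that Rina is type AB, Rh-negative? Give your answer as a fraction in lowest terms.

Rina's mother's ABO genotype from I^A I^B × I^A i: 1/4 I^A I^A, 1/4 I^A I^B, 1/4 I^A i, 1/4 I^B i.
Crossing each possibility with the father I^B i and summing P(type AB): 1/4·1/2 + 1/4·1/4 + 1/4·1/4 + 1/4·0 = 1/4.
Similarly for Rh via the mother's Rh distribution: P(Rh-) = 3/4.
Independent loci: 1/4 × 3/4 = 3/16.

3/16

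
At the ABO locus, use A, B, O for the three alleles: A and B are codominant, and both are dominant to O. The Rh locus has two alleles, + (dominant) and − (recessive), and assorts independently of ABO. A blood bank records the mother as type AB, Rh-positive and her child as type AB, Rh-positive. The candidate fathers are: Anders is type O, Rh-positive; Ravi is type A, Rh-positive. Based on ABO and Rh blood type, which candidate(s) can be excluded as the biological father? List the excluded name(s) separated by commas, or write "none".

A candidate is excluded only if no genotype consistent with his phenotype could produce a type AB, Rh-positive child with a type AB, Rh-positive mother.
Anders (type O, Rh+): no genotype consistent with that phenotype can produce a type-AB Rh+ child with a type-AB mother.

Anders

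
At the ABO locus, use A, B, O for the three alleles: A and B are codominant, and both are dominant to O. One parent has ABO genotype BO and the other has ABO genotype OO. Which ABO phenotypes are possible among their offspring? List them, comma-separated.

Gametes from BO × OO give offspring ABO genotypes BO, OO, i.e. phenotypes O, B.

O, B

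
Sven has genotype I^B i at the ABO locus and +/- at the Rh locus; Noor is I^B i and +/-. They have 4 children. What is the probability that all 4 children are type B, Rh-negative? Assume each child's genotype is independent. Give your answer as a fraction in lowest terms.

ABO cross I^B i × I^B i → 1/4 O, 3/4 B.
Rh cross +/- × +/- → 3/4 Rh+, 1/4 Rh-; so P(type B, Rh-negative) = 3/4 × 1/4 = 3/16 per child.
All 4 independent: (3/16)^4 = 81/65536.

81/65536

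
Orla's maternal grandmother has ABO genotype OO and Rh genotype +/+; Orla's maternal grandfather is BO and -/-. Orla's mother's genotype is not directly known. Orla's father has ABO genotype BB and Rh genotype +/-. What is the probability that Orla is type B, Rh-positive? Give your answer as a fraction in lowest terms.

3/4

Orla's mother's ABO genotype from OO × BO: 1/2 BO, 1/2 OO.
Crossing each possibility with the father BB and summing P(type B): 1/2·1 + 1/2·1 = 1.
Similarly for Rh via the mother's Rh distribution: P(Rh+) = 3/4.
Independent loci: 1 × 3/4 = 3/4.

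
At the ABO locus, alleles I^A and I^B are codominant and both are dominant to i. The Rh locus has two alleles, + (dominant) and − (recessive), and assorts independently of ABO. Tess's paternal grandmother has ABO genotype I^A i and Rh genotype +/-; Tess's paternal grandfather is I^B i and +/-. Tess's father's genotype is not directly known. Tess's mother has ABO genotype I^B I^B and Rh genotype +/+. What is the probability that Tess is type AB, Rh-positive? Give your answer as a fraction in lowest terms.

1/4

Tess's father's ABO genotype from I^A i × I^B i: 1/4 I^A I^B, 1/4 I^A i, 1/4 I^B i, 1/4 i i.
Crossing each possibility with the mother I^B I^B and summing P(type AB): 1/4·1/2 + 1/4·1/2 + 1/4·0 + 1/4·0 = 1/4.
Similarly for Rh via the father's Rh distribution: P(Rh+) = 1.
Independent loci: 1/4 × 1 = 1/4.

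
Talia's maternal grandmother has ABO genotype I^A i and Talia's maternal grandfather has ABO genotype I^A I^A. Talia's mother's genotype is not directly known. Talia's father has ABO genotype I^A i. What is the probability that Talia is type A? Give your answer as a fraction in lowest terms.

Talia's mother's ABO genotype from I^A i × I^A I^A: 1/2 I^A I^A, 1/2 I^A i.
Crossing each possibility with the father I^A i and summing P(type A): 1/2·1 + 1/2·3/4 = 7/8.

7/8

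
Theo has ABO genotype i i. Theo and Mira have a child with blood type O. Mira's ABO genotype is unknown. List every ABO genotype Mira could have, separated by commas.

I^A i, I^B i, i i

For each candidate genotype of Mira, check whether crossing it with i i can produce every observed child phenotype.
  I^A I^A → possible child types {A} ✗
  I^A I^B → possible child types {A, B} ✗
  I^A i → possible child types {O, A} ✓
  I^B I^B → possible child types {B} ✗
  I^B i → possible child types {O, B} ✓
  i i → possible child types {O} ✓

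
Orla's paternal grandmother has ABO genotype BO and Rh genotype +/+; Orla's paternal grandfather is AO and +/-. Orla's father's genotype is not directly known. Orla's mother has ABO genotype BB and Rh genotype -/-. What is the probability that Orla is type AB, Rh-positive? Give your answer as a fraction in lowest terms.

3/16

Orla's father's ABO genotype from BO × AO: 1/4 AB, 1/4 AO, 1/4 BO, 1/4 OO.
Crossing each possibility with the mother BB and summing P(type AB): 1/4·1/2 + 1/4·1/2 + 1/4·0 + 1/4·0 = 1/4.
Similarly for Rh via the father's Rh distribution: P(Rh+) = 3/4.
Independent loci: 1/4 × 3/4 = 3/16.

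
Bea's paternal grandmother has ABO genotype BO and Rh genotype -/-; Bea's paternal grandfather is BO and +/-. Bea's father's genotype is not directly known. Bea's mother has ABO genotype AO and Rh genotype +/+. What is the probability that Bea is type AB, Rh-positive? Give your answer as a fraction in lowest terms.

1/4

Bea's father's ABO genotype from BO × BO: 1/4 BB, 1/2 BO, 1/4 OO.
Crossing each possibility with the mother AO and summing P(type AB): 1/4·1/2 + 1/2·1/4 + 1/4·0 = 1/4.
Similarly for Rh via the father's Rh distribution: P(Rh+) = 1.
Independent loci: 1/4 × 1 = 1/4.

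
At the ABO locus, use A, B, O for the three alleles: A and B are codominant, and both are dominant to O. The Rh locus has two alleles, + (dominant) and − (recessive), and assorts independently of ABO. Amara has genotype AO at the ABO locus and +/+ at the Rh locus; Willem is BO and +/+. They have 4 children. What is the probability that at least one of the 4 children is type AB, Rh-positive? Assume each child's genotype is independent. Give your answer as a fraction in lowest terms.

ABO cross AO × BO → 1/4 O, 1/4 A, 1/4 B, 1/4 AB.
Rh cross +/+ × +/+ → 1 Rh+; so P(type AB, Rh-positive) = 1/4 × 1 = 1/4 per child.
P(none) = (3/4)^4 = 81/256; P(at least one) = 1 − 81/256 = 175/256.

175/256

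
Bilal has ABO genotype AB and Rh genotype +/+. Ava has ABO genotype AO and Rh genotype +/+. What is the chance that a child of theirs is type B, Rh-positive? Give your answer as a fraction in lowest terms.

1/4

ABO cross AB × AO → offspring phenotypes: 1/2 A, 1/4 B, 1/4 AB.
Rh cross +/+ × +/+ → 1 Rh+.
Independent loci: P(type B, Rh-positive) = 1/4 × 1 = 1/4.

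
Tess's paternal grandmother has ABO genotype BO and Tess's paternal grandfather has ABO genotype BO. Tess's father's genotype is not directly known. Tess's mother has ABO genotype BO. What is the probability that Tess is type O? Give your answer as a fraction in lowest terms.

Tess's father's ABO genotype from BO × BO: 1/4 BB, 1/2 BO, 1/4 OO.
Crossing each possibility with the mother BO and summing P(type O): 1/4·0 + 1/2·1/4 + 1/4·1/2 = 1/4.

1/4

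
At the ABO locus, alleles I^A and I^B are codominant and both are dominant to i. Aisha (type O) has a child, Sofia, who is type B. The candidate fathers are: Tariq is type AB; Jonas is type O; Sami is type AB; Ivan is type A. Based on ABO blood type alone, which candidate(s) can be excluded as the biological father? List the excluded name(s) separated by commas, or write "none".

Jonas, Ivan

A candidate is excluded only if no genotype consistent with his phenotype could produce a type B child with a type O mother.
Jonas (type O): no genotype consistent with that phenotype can produce a type-B child with a type-O mother.
Ivan (type A): no genotype consistent with that phenotype can produce a type-B child with a type-O mother.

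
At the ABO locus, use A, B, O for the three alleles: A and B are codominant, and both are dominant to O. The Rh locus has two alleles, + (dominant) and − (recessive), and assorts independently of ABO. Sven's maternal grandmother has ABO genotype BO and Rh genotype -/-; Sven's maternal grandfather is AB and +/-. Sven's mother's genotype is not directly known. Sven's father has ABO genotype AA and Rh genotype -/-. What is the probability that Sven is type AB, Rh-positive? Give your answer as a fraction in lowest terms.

1/8

Sven's mother's ABO genotype from BO × AB: 1/4 AB, 1/4 AO, 1/4 BB, 1/4 BO.
Crossing each possibility with the father AA and summing P(type AB): 1/4·1/2 + 1/4·0 + 1/4·1 + 1/4·1/2 = 1/2.
Similarly for Rh via the mother's Rh distribution: P(Rh+) = 1/4.
Independent loci: 1/2 × 1/4 = 1/8.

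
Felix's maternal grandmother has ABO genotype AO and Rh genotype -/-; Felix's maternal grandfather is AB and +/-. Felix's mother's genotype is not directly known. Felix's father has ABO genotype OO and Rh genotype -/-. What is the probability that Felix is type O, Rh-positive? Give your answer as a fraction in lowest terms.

1/16

Felix's mother's ABO genotype from AO × AB: 1/4 AA, 1/4 AB, 1/4 AO, 1/4 BO.
Crossing each possibility with the father OO and summing P(type O): 1/4·0 + 1/4·0 + 1/4·1/2 + 1/4·1/2 = 1/4.
Similarly for Rh via the mother's Rh distribution: P(Rh+) = 1/4.
Independent loci: 1/4 × 1/4 = 1/16.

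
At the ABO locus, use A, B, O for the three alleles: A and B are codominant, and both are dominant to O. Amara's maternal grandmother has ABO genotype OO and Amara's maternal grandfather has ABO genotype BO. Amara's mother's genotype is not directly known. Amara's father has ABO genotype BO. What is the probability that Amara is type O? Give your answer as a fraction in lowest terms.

Amara's mother's ABO genotype from OO × BO: 1/2 BO, 1/2 OO.
Crossing each possibility with the father BO and summing P(type O): 1/2·1/4 + 1/2·1/2 = 3/8.

3/8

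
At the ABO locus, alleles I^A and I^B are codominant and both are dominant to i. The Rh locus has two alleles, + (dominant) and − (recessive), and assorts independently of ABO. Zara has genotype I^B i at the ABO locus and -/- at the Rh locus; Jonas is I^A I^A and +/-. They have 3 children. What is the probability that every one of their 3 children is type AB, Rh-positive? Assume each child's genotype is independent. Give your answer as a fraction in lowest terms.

ABO cross I^B i × I^A I^A → 1/2 A, 1/2 AB.
Rh cross -/- × +/- → 1/2 Rh+, 1/2 Rh-; so P(type AB, Rh-positive) = 1/2 × 1/2 = 1/4 per child.
All 3 independent: (1/4)^3 = 1/64.

1/64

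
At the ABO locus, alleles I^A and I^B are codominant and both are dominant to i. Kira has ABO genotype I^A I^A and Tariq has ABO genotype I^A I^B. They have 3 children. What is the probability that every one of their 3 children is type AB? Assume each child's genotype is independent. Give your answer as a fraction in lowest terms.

ABO cross I^A I^A × I^A I^B → 1/2 A, 1/2 AB.
So P(type AB) = 1/2 per child.
All 3 independent: (1/2)^3 = 1/8.

1/8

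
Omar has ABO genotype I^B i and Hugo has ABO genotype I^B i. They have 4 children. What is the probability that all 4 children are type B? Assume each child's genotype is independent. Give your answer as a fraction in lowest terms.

ABO cross I^B i × I^B i → 1/4 O, 3/4 B.
So P(type B) = 3/4 per child.
All 4 independent: (3/4)^4 = 81/256.

81/256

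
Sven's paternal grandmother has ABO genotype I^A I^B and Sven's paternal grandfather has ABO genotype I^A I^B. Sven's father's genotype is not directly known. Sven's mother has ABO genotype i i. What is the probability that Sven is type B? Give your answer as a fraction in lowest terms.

1/2

Sven's father's ABO genotype from I^A I^B × I^A I^B: 1/4 I^A I^A, 1/2 I^A I^B, 1/4 I^B I^B.
Crossing each possibility with the mother i i and summing P(type B): 1/4·0 + 1/2·1/2 + 1/4·1 = 1/2.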